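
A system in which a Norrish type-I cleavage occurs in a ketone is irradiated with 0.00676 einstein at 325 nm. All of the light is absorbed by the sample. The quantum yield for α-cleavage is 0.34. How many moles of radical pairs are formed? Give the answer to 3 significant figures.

Product: Φ × n_abs = 0.34 × 0.00676 = 0.002298 mol.

0.00230 mol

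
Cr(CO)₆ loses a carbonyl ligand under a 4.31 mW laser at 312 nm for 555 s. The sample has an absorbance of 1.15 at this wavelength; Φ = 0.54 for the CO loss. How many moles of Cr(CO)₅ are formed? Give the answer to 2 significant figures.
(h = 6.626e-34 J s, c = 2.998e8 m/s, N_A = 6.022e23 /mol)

3.1e-6 mol

Photon energy at 312 nm: hc/λ = (6.626e-34)(2.998e8)/(312e-9) = 6.367e-19 J.
Energy delivered: (4.31 mW)(555 s) = 2.392 J.
Photons incident: 2.392 / 6.367e-19 = 3.757e18, i.e. 3.757e18/6.022e23 = 6.239e-6 mol.
Fraction absorbed: 1 − 10^(−1.15) = 0.9292.
Photons absorbed: 0.9292 × 6.239e-6 = 5.797e-6 mol.
Product: Φ × n_abs = 0.54 × 5.797e-6 = 3.130e-6 mol.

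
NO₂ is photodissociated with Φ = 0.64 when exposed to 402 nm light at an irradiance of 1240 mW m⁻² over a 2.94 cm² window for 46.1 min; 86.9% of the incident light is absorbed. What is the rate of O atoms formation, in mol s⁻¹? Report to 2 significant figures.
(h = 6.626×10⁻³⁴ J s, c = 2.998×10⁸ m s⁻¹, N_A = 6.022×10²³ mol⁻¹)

6.8×10⁻¹⁰ mol s⁻¹

Photon energy at 402 nm: hc/λ = (6.626×10⁻³⁴)(2.998×10⁸)/(402×10⁻⁹) = 4.941×10⁻¹⁹ J.
Energy delivered: (1240 mW m⁻²)(2.94×10⁻⁴ m²)(2766 s) = 1.008 J.
Photons incident: 1.008 / 4.941×10⁻¹⁹ = 2.040×10¹⁸, i.e. 2.040×10¹⁸/6.022×10²³ = 3.388×10⁻⁶ mol.
Photons absorbed: 0.869 × 3.388×10⁻⁶ = 2.944×10⁻⁶ mol.
Product formed: 0.64 × 2.944×10⁻⁶ = 1.884×10⁻⁶ mol.
Rate: 1.884×10⁻⁶ / 2766 s = 6.8×10⁻¹⁰ mol s⁻¹.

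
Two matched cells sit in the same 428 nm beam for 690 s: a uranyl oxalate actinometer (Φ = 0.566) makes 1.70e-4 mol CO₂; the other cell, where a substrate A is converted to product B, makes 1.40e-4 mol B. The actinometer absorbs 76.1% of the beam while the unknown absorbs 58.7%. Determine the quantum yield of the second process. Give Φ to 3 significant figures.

Φ = 0.604

Photons absorbed by the actinometer: 1.70e-4 / 0.566 = 3.004e-4 mol.
Incident flux: 3.004e-4 / 0.761 = 3.947e-4 einstein.
Absorbed by unknown: 0.587 × 3.947e-4 = 2.317e-4 mol.
Φ(unknown) = 1.40e-4 / 2.317e-4 = 0.604.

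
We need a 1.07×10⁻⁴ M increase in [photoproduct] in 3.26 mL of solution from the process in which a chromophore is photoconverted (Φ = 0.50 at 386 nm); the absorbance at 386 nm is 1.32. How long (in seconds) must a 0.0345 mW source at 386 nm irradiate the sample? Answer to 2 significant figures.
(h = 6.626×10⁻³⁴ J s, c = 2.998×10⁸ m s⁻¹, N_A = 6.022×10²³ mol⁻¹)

t ≈ 6600 s

Product: (1.07×10⁻⁴ M)(0.00326 L) = 3.488×10⁻⁷ mol.
Photons that must be absorbed: 3.488×10⁻⁷ / 0.50 = 6.976×10⁻⁷ mol.
Fraction absorbed: 1 − 10^(−1.32) = 0.9521.
Incident photons needed: 6.976×10⁻⁷ / 0.9521 = 7.327×10⁻⁷ mol.
Photon energy: hc/λ = 5.146×10⁻¹⁹ J; per mole, 3.099×10⁵ J mol⁻¹.
Energy required: 7.327×10⁻⁷ × 3.099×10⁵ = 0.2271 J.
Time: 0.2271 J / 3.45e-05 W = 6600 s.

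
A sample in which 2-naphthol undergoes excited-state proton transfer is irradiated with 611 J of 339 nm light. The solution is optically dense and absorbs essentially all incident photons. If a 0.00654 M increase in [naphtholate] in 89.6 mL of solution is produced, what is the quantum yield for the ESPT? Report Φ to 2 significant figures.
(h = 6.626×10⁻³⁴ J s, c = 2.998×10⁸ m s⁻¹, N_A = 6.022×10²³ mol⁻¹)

Φ = 0.34

Product: (0.00654 M)(0.0896 L) = 5.860×10⁻⁴ mol.
Photon energy at 339 nm: hc/λ = (6.626×10⁻³⁴)(2.998×10⁸)/(339×10⁻⁹) = 5.860×10⁻¹⁹ J.
Photons incident: 611 / 5.860×10⁻¹⁹ = 1.043×10²¹, i.e. 1.043×10²¹/6.022×10²³ = 0.001732 mol.
Φ = 5.860×10⁻⁴ mol / 0.001732 mol photons = 0.34.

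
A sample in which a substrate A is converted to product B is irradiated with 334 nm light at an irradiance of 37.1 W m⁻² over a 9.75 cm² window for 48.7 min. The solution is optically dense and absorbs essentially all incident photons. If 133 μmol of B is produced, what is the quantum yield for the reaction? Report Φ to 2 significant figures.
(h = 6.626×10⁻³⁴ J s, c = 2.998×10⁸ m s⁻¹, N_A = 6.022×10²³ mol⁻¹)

Product: 133 μmol = 1.33×10⁻⁴ mol.
Photon energy at 334 nm: hc/λ = (6.626×10⁻³⁴)(2.998×10⁸)/(334×10⁻⁹) = 5.948×10⁻¹⁹ J.
Energy delivered: (37.1 W m⁻²)(9.75×10⁻⁴ m²)(2922 s) = 105.7 J.
Photons incident: 105.7 / 5.948×10⁻¹⁹ = 1.777×10²⁰, i.e. 1.777×10²⁰/6.022×10²³ = 2.951×10⁻⁴ mol.
Φ = 1.33×10⁻⁴ mol / 2.951×10⁻⁴ mol photons = 0.45.

Φ = 0.45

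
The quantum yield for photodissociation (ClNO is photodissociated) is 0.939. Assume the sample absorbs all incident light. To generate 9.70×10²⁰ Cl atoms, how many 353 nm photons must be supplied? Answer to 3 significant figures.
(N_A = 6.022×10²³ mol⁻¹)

1.03×10²¹ photons

Product: 9.70×10²⁰ / 6.022×10²³ = 0.001611 mol.
Photons that must be absorbed: 0.001611 / 0.939 = 0.001716 mol.
Photon count: 0.001716 × 6.022×10²³ = 1.03×10²¹.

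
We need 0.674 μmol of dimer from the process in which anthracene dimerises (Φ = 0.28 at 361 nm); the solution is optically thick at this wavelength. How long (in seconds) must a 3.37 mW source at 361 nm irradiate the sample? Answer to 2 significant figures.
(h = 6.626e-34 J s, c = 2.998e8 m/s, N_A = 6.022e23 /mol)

Product: 0.674 μmol = 6.74e-7 mol.
Photons that must be absorbed: 6.74e-7 / 0.28 = 2.407e-6 mol.
Photon energy: hc/λ = 5.503e-19 J; per mole, 3.314e5 J mol⁻¹.
Energy required: 2.407e-6 × 3.314e5 = 0.7977 J.
Time: 0.7977 J / 0.00337 W = 240 s.

t ≈ 240 s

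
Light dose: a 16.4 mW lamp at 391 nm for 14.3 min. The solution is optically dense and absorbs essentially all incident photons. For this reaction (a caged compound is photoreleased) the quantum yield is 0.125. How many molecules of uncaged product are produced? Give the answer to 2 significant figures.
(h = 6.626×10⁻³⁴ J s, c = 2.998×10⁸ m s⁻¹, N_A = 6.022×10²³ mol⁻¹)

3.5×10¹⁸ molecules

Photon energy at 391 nm: hc/λ = (6.626×10⁻³⁴)(2.998×10⁸)/(391×10⁻⁹) = 5.080×10⁻¹⁹ J.
Energy delivered: (16.4 mW)(858 s) = 14.07 J.
Photons incident: 14.07 / 5.080×10⁻¹⁹ = 2.770×10¹⁹, i.e. 2.770×10¹⁹/6.022×10²³ = 4.600×10⁻⁵ mol.
Product: Φ × n_abs = 0.125 × 4.600×10⁻⁵ = 5.750×10⁻⁶ mol.
As a count: 5.750×10⁻⁶ × 6.022×10²³ = 3.5×10¹⁸.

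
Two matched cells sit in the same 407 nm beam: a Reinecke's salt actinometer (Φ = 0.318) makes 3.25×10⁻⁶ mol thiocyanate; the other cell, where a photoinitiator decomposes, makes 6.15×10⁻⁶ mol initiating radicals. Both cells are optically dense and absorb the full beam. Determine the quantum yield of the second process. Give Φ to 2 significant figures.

Photons absorbed by the actinometer: 3.25×10⁻⁶ / 0.318 = 1.022×10⁻⁵ mol.
Φ(unknown) = 6.15×10⁻⁶ / 1.022×10⁻⁵ = 0.60.

Φ = 0.60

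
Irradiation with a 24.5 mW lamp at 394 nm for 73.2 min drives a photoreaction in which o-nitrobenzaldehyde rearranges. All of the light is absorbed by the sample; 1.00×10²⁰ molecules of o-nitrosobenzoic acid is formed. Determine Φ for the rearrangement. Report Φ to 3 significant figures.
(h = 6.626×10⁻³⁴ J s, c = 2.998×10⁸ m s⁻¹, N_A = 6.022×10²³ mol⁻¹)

Φ = 0.469

Product: 1.00×10²⁰ / 6.022×10²³ = 1.661×10⁻⁴ mol.
Photon energy at 394 nm: hc/λ = (6.626×10⁻³⁴)(2.998×10⁸)/(394×10⁻⁹) = 5.042×10⁻¹⁹ J.
Energy delivered: (24.5 mW)(4392 s) = 107.6 J.
Photons incident: 107.6 / 5.042×10⁻¹⁹ = 2.134×10²⁰, i.e. 2.134×10²⁰/6.022×10²³ = 3.544×10⁻⁴ mol.
Φ = 1.661×10⁻⁴ mol / 3.544×10⁻⁴ mol photons = 0.469.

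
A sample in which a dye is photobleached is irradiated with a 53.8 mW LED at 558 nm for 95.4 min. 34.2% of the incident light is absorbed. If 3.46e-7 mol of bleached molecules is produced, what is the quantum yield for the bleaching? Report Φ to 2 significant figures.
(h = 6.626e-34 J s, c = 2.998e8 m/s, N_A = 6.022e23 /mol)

Photon energy at 558 nm: hc/λ = (6.626e-34)(2.998e8)/(558e-9) = 3.560e-19 J.
Energy delivered: (53.8 mW)(5724 s) = 308.0 J.
Photons incident: 308.0 / 3.560e-19 = 8.652e20, i.e. 8.652e20/6.022e23 = 0.001437 mol.
Photons absorbed: 0.342 × 0.001437 = 4.915e-4 mol.
Φ = 3.46e-7 mol / 4.915e-4 mol photons = 7.0e-4.

Φ = 7.0e-4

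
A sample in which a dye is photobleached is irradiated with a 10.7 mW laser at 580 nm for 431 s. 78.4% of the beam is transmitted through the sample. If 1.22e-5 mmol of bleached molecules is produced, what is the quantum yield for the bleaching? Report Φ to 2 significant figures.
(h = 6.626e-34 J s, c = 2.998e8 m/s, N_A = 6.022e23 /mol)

Φ = 0.0025

Product: 1.22e-5 mmol = 1.22e-8 mol.
Photon energy at 580 nm: hc/λ = (6.626e-34)(2.998e8)/(580e-9) = 3.425e-19 J.
Energy delivered: (10.7 mW)(431 s) = 4.612 J.
Photons incident: 4.612 / 3.425e-19 = 1.347e19, i.e. 1.347e19/6.022e23 = 2.237e-5 mol.
Fraction absorbed: 1 − 78.4/100 = 0.2160.
Photons absorbed: 0.2160 × 2.237e-5 = 4.832e-6 mol.
Φ = 1.22e-8 mol / 4.832e-6 mol photons = 0.0025.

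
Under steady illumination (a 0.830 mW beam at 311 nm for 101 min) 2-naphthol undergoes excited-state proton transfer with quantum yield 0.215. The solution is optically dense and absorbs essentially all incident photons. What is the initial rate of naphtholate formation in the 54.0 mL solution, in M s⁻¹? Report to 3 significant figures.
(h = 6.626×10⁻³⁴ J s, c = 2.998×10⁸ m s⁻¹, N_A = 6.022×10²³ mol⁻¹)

8.59×10⁻⁹ M s⁻¹

Photon energy at 311 nm: hc/λ = (6.626×10⁻³⁴)(2.998×10⁸)/(311×10⁻⁹) = 6.387×10⁻¹⁹ J.
Energy delivered: (0.830 mW)(6060 s) = 5.030 J.
Photons incident: 5.030 / 6.387×10⁻¹⁹ = 7.875×10¹⁸, i.e. 7.875×10¹⁸/6.022×10²³ = 1.308×10⁻⁵ mol.
Product formed: 0.215 × 1.308×10⁻⁵ = 2.812×10⁻⁶ mol.
Rate: 2.812×10⁻⁶ mol / (6060 s × 0.054 L) = 8.59×10⁻⁹ M s⁻¹.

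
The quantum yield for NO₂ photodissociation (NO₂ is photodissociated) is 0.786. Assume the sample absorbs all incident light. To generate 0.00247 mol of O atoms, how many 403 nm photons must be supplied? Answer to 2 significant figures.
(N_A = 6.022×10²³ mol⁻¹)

Photons that must be absorbed: 0.00247 / 0.786 = 0.003142 mol.
Photon count: 0.003142 × 6.022×10²³ = 1.9×10²¹.

1.9×10²¹ photons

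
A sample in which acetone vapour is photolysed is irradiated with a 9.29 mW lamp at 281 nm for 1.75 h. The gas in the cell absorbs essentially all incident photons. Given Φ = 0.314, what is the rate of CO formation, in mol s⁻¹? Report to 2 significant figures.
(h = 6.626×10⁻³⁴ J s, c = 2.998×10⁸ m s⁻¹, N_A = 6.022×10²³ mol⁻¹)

6.9×10⁻⁹ mol s⁻¹

Photon energy at 281 nm: hc/λ = (6.626×10⁻³⁴)(2.998×10⁸)/(281×10⁻⁹) = 7.069×10⁻¹⁹ J.
Energy delivered: (9.29 mW)(6300 s) = 58.53 J.
Photons incident: 58.53 / 7.069×10⁻¹⁹ = 8.280×10¹⁹, i.e. 8.280×10¹⁹/6.022×10²³ = 1.375×10⁻⁴ mol.
Product formed: 0.314 × 1.375×10⁻⁴ = 4.318×10⁻⁵ mol.
Rate: 4.318×10⁻⁵ / 6300 s = 6.9×10⁻⁹ mol s⁻¹.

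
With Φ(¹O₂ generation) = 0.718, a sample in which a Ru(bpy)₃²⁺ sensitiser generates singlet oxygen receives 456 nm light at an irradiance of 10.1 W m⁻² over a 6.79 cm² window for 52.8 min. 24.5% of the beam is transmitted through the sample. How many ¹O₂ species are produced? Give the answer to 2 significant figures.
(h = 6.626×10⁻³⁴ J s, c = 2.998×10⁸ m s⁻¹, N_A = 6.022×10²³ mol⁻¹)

2.7×10¹⁹ species

Photon energy at 456 nm: hc/λ = (6.626×10⁻³⁴)(2.998×10⁸)/(456×10⁻⁹) = 4.356×10⁻¹⁹ J.
Energy delivered: (10.1 W m⁻²)(6.79×10⁻⁴ m²)(3168 s) = 21.73 J.
Photons incident: 21.73 / 4.356×10⁻¹⁹ = 4.989×10¹⁹, i.e. 4.989×10¹⁹/6.022×10²³ = 8.285×10⁻⁵ mol.
Fraction absorbed: 1 − 24.5/100 = 0.7550.
Photons absorbed: 0.7550 × 8.285×10⁻⁵ = 6.255×10⁻⁵ mol.
Product: Φ × n_abs = 0.718 × 6.255×10⁻⁵ = 4.491×10⁻⁵ mol.
As a count: 4.491×10⁻⁵ × 6.022×10²³ = 2.7×10¹⁹.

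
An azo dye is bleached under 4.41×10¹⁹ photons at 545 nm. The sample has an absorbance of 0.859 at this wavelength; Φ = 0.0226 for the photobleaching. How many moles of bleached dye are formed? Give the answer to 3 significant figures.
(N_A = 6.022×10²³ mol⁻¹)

1.43×10⁻⁶ mol

Moles of photons: 4.41×10¹⁹ / 6.022×10²³ = 7.323×10⁻⁵ mol.
Fraction absorbed: 1 − 10^(−0.859) = 0.8616.
Photons absorbed: 0.8616 × 7.323×10⁻⁵ = 6.309×10⁻⁵ mol.
Product: Φ × n_abs = 0.0226 × 6.309×10⁻⁵ = 1.426×10⁻⁶ mol.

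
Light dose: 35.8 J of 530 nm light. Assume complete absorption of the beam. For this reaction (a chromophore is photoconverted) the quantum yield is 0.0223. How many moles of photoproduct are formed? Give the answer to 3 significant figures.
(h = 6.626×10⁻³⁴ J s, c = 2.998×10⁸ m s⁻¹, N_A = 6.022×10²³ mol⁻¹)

3.54×10⁻⁶ mol

Photon energy at 530 nm: hc/λ = (6.626×10⁻³⁴)(2.998×10⁸)/(530×10⁻⁹) = 3.748×10⁻¹⁹ J.
Photons incident: 35.8 / 3.748×10⁻¹⁹ = 9.552×10¹⁹, i.e. 9.552×10¹⁹/6.022×10²³ = 1.586×10⁻⁴ mol.
Product: Φ × n_abs = 0.0223 × 1.586×10⁻⁴ = 3.537×10⁻⁶ mol.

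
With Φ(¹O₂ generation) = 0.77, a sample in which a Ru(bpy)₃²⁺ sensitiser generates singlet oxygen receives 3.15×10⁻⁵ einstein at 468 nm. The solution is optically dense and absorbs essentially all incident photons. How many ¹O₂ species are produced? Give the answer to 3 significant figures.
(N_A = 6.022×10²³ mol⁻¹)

1.46×10¹⁹ species

Product: Φ × n_abs = 0.77 × 3.15×10⁻⁵ = 2.426×10⁻⁵ mol.
As a count: 2.426×10⁻⁵ × 6.022×10²³ = 1.46×10¹⁹.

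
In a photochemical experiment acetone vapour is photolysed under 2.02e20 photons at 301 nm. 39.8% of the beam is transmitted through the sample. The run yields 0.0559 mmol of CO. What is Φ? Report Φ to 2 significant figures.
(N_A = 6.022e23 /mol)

Product: 0.0559 mmol = 5.59e-5 mol.
Moles of photons: 2.02e20 / 6.022e23 = 3.354e-4 mol.
Fraction absorbed: 1 − 39.8/100 = 0.6020.
Photons absorbed: 0.6020 × 3.354e-4 = 2.019e-4 mol.
Φ = 5.59e-5 mol / 2.019e-4 mol photons = 0.28.

Φ = 0.28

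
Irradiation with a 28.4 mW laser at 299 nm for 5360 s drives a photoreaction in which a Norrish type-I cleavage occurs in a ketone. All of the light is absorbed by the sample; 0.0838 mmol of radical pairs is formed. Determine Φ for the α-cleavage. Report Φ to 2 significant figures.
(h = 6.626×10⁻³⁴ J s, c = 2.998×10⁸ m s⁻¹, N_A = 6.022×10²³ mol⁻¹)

Product: 0.0838 mmol = 8.38×10⁻⁵ mol.
Photon energy at 299 nm: hc/λ = (6.626×10⁻³⁴)(2.998×10⁸)/(299×10⁻⁹) = 6.644×10⁻¹⁹ J.
Energy delivered: (28.4 mW)(5360 s) = 152.2 J.
Photons incident: 152.2 / 6.644×10⁻¹⁹ = 2.291×10²⁰, i.e. 2.291×10²⁰/6.022×10²³ = 3.804×10⁻⁴ mol.
Φ = 8.38×10⁻⁵ mol / 3.804×10⁻⁴ mol photons = 0.22.

Φ = 0.22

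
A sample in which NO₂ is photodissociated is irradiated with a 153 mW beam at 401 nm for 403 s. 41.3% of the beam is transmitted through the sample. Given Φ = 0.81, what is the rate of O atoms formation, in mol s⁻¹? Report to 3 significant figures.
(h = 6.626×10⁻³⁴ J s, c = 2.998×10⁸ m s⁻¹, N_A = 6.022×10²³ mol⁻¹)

Photon energy at 401 nm: hc/λ = (6.626×10⁻³⁴)(2.998×10⁸)/(401×10⁻⁹) = 4.954×10⁻¹⁹ J.
Energy delivered: (153 mW)(403 s) = 61.66 J.
Photons incident: 61.66 / 4.954×10⁻¹⁹ = 1.245×10²⁰, i.e. 1.245×10²⁰/6.022×10²³ = 2.067×10⁻⁴ mol.
Fraction absorbed: 1 − 41.3/100 = 0.5870.
Photons absorbed: 0.5870 × 2.067×10⁻⁴ = 1.213×10⁻⁴ mol.
Product formed: 0.81 × 1.213×10⁻⁴ = 9.825×10⁻⁵ mol.
Rate: 9.825×10⁻⁵ / 403 s = 2.44×10⁻⁷ mol s⁻¹.

2.44×10⁻⁷ mol s⁻¹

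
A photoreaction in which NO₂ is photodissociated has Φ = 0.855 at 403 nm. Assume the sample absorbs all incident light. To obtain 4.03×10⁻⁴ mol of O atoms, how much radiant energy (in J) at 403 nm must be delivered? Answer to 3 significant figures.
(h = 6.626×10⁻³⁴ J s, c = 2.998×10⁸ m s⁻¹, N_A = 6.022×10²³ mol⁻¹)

Photons that must be absorbed: 4.03×10⁻⁴ / 0.855 = 4.713×10⁻⁴ mol.
Photon energy: hc/λ = 4.929×10⁻¹⁹ J; per mole, 2.968×10⁵ J mol⁻¹.
Energy required: 4.713×10⁻⁴ × 2.968×10⁵ = 140 J.

140 J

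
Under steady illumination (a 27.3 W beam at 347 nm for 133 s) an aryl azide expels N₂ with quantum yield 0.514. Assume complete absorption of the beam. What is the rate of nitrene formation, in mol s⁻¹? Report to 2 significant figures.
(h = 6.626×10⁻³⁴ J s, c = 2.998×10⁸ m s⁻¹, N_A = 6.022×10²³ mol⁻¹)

Photon energy at 347 nm: hc/λ = (6.626×10⁻³⁴)(2.998×10⁸)/(347×10⁻⁹) = 5.725×10⁻¹⁹ J.
Energy delivered: (27.3 W)(133 s) = 3631 J.
Photons incident: 3631 / 5.725×10⁻¹⁹ = 6.342×10²¹, i.e. 6.342×10²¹/6.022×10²³ = 0.01053 mol.
Product formed: 0.514 × 0.01053 = 0.005412 mol.
Rate: 0.005412 / 133 s = 4.1×10⁻⁵ mol s⁻¹.

4.1×10⁻⁵ mol s⁻¹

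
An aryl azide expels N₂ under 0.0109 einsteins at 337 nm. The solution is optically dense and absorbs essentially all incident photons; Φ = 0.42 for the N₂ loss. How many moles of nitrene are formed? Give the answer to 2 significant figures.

0.0046 mol

Product: Φ × n_abs = 0.42 × 0.0109 = 0.004578 mol.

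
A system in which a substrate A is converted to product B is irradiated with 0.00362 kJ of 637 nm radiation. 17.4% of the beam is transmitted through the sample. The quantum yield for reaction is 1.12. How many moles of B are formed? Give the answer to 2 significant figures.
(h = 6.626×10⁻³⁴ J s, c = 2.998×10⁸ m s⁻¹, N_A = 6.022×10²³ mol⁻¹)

1.8×10⁻⁵ mol

Photon energy at 637 nm: hc/λ = (6.626×10⁻³⁴)(2.998×10⁸)/(637×10⁻⁹) = 3.118×10⁻¹⁹ J.
Incident energy: 0.00362 kJ = 3.62 J.
Photons incident: 3.62 / 3.118×10⁻¹⁹ = 1.161×10¹⁹, i.e. 1.161×10¹⁹/6.022×10²³ = 1.928×10⁻⁵ mol.
Fraction absorbed: 1 − 17.4/100 = 0.8260.
Photons absorbed: 0.8260 × 1.928×10⁻⁵ = 1.593×10⁻⁵ mol.
Product: Φ × n_abs = 1.12 × 1.593×10⁻⁵ = 1.784×10⁻⁵ mol.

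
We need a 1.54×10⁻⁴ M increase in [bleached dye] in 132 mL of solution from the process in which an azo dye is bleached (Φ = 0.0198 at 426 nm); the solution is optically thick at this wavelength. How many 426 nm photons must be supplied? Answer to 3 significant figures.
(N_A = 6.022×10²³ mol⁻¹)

6.18×10²⁰ photons

Product: (1.54×10⁻⁴ M)(0.132 L) = 2.033×10⁻⁵ mol.
Photons that must be absorbed: 2.033×10⁻⁵ / 0.0198 = 0.001027 mol.
Photon count: 0.001027 × 6.022×10²³ = 6.18×10²⁰.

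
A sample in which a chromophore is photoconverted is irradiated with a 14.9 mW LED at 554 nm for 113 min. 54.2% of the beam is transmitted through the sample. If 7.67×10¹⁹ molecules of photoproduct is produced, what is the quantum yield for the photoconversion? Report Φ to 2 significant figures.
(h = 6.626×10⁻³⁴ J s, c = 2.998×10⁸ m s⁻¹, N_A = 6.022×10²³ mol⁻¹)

Φ = 0.59

Product: 7.67×10¹⁹ / 6.022×10²³ = 1.274×10⁻⁴ mol.
Photon energy at 554 nm: hc/λ = (6.626×10⁻³⁴)(2.998×10⁸)/(554×10⁻⁹) = 3.586×10⁻¹⁹ J.
Energy delivered: (14.9 mW)(6780 s) = 101.0 J.
Photons incident: 101.0 / 3.586×10⁻¹⁹ = 2.817×10²⁰, i.e. 2.817×10²⁰/6.022×10²³ = 4.678×10⁻⁴ mol.
Fraction absorbed: 1 − 54.2/100 = 0.4580.
Photons absorbed: 0.4580 × 4.678×10⁻⁴ = 2.143×10⁻⁴ mol.
Φ = 1.274×10⁻⁴ mol / 2.143×10⁻⁴ mol photons = 0.59.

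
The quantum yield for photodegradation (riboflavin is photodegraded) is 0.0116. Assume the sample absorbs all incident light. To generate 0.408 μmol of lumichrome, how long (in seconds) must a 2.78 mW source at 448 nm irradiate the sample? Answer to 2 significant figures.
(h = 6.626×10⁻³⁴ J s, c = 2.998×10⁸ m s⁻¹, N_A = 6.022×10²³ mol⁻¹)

t ≈ 3400 s

Product: 0.408 μmol = 4.08×10⁻⁷ mol.
Photons that must be absorbed: 4.08×10⁻⁷ / 0.0116 = 3.517×10⁻⁵ mol.
Photon energy: hc/λ = 4.434×10⁻¹⁹ J; per mole, 2.670×10⁵ J mol⁻¹.
Energy required: 3.517×10⁻⁵ × 2.670×10⁵ = 9.390 J.
Time: 9.390 J / 0.00278 W = 3400 s.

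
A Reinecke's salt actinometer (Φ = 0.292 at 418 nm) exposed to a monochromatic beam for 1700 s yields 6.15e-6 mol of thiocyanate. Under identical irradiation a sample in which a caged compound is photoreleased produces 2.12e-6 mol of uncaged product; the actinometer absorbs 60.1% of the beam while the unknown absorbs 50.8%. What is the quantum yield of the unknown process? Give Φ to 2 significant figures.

Φ = 0.12

Photons absorbed by the actinometer: 6.15e-6 / 0.292 = 2.106e-5 mol.
Incident flux: 2.106e-5 / 0.601 = 3.504e-5 einstein.
Absorbed by unknown: 0.508 × 3.504e-5 = 1.780e-5 mol.
Φ(unknown) = 2.12e-6 / 1.780e-5 = 0.12.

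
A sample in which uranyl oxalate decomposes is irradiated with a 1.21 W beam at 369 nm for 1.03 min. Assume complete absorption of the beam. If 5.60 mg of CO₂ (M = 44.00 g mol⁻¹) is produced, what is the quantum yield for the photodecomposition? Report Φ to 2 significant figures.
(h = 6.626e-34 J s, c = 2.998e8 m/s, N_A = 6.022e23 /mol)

Product: 5.60 mg / 44.00 g mol⁻¹ = 1.273e-4 mol.
Photon energy at 369 nm: hc/λ = (6.626e-34)(2.998e8)/(369e-9) = 5.383e-19 J.
Energy delivered: (1.21 W)(61.8 s) = 74.78 J.
Photons incident: 74.78 / 5.383e-19 = 1.389e20, i.e. 1.389e20/6.022e23 = 2.307e-4 mol.
Φ = 1.273e-4 mol / 2.307e-4 mol photons = 0.55.

Φ = 0.55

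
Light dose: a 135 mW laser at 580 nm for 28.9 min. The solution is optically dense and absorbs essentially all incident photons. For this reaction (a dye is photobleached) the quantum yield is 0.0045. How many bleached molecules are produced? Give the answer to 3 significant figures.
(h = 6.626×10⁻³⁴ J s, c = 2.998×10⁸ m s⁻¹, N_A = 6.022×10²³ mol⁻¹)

3.08×10¹⁸ bleached molecules

Photon energy at 580 nm: hc/λ = (6.626×10⁻³⁴)(2.998×10⁸)/(580×10⁻⁹) = 3.425×10⁻¹⁹ J.
Energy delivered: (135 mW)(1734 s) = 234.1 J.
Photons incident: 234.1 / 3.425×10⁻¹⁹ = 6.835×10²⁰, i.e. 6.835×10²⁰/6.022×10²³ = 0.001135 mol.
Product: Φ × n_abs = 0.0045 × 0.001135 = 5.107×10⁻⁶ mol.
As a count: 5.107×10⁻⁶ × 6.022×10²³ = 3.08×10¹⁸.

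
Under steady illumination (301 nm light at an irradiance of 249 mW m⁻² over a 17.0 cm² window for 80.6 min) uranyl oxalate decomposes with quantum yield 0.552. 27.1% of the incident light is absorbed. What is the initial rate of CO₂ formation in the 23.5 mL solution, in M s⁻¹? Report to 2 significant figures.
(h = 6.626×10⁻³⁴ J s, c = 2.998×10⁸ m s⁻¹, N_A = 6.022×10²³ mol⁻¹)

Photon energy at 301 nm: hc/λ = (6.626×10⁻³⁴)(2.998×10⁸)/(301×10⁻⁹) = 6.600×10⁻¹⁹ J.
Energy delivered: (249 mW m⁻²)(17.0×10⁻⁴ m²)(4836 s) = 2.047 J.
Photons incident: 2.047 / 6.600×10⁻¹⁹ = 3.102×10¹⁸, i.e. 3.102×10¹⁸/6.022×10²³ = 5.151×10⁻⁶ mol.
Photons absorbed: 0.271 × 5.151×10⁻⁶ = 1.396×10⁻⁶ mol.
Product formed: 0.552 × 1.396×10⁻⁶ = 7.706×10⁻⁷ mol.
Rate: 7.706×10⁻⁷ mol / (4836 s × 0.0235 L) = 6.8×10⁻⁹ M s⁻¹.

6.8×10⁻⁹ M s⁻¹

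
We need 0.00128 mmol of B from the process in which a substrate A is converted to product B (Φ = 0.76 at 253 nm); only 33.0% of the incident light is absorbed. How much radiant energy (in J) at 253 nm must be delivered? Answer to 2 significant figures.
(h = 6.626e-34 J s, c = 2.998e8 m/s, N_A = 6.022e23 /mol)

2.4 J

Product: 0.00128 mmol = 1.28e-6 mol.
Photons that must be absorbed: 1.28e-6 / 0.76 = 1.684e-6 mol.
Incident photons needed: 1.684e-6 / 0.330 = 5.103e-6 mol.
Photon energy: hc/λ = 7.852e-19 J; per mole, 4.728e5 J mol⁻¹.
Energy required: 5.103e-6 × 4.728e5 = 2.4 J.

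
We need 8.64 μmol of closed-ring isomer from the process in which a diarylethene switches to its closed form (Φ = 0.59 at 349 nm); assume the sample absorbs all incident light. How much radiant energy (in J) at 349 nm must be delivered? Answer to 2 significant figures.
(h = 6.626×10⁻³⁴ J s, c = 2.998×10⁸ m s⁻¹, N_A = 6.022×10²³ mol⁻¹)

Product: 8.64 μmol = 8.64×10⁻⁶ mol.
Photons that must be absorbed: 8.64×10⁻⁶ / 0.59 = 1.464×10⁻⁵ mol.
Photon energy: hc/λ = 5.692×10⁻¹⁹ J; per mole, 3.428×10⁵ J mol⁻¹.
Energy required: 1.464×10⁻⁵ × 3.428×10⁵ = 5.0 J.

5.0 J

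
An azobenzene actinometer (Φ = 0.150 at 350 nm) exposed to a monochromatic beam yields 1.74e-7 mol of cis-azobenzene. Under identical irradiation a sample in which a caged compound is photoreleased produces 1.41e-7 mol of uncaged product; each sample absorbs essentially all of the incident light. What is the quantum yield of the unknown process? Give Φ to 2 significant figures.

Φ = 0.12

Photons absorbed by the actinometer: 1.74e-7 / 0.150 = 1.160e-6 mol.
Φ(unknown) = 1.41e-7 / 1.160e-6 = 0.12.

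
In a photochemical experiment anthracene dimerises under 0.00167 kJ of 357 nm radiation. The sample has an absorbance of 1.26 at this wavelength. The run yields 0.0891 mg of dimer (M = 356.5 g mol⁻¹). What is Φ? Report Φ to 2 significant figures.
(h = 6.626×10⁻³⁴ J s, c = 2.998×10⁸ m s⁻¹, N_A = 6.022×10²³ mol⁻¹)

Product: 0.0891 mg / 356.5 g mol⁻¹ = 2.499×10⁻⁷ mol.
Photon energy at 357 nm: hc/λ = (6.626×10⁻³⁴)(2.998×10⁸)/(357×10⁻⁹) = 5.564×10⁻¹⁹ J.
Incident energy: 0.00167 kJ = 1.67 J.
Photons incident: 1.67 / 5.564×10⁻¹⁹ = 3.001×10¹⁸, i.e. 3.001×10¹⁸/6.022×10²³ = 4.983×10⁻⁶ mol.
Fraction absorbed: 1 − 10^(−1.26) = 0.9450.
Photons absorbed: 0.9450 × 4.983×10⁻⁶ = 4.709×10⁻⁶ mol.
Φ = 2.499×10⁻⁷ mol / 4.709×10⁻⁶ mol photons = 0.053.

Φ = 0.053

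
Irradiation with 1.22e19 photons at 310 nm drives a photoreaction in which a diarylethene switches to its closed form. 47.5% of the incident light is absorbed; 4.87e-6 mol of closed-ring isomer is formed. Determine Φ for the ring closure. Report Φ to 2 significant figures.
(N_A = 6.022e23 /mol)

Φ = 0.51

Moles of photons: 1.22e19 / 6.022e23 = 2.026e-5 mol.
Photons absorbed: 0.475 × 2.026e-5 = 9.623e-6 mol.
Φ = 4.87e-6 mol / 9.623e-6 mol photons = 0.51.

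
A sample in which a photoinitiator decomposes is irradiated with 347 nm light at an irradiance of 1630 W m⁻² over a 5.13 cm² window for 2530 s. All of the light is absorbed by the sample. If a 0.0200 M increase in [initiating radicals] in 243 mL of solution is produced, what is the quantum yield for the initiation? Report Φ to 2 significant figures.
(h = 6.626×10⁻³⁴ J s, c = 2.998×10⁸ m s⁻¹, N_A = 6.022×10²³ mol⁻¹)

Φ = 0.79

Product: (0.0200 M)(0.243 L) = 0.004860 mol.
Photon energy at 347 nm: hc/λ = (6.626×10⁻³⁴)(2.998×10⁸)/(347×10⁻⁹) = 5.725×10⁻¹⁹ J.
Energy delivered: (1630 W m⁻²)(5.13×10⁻⁴ m²)(2530 s) = 2116 J.
Photons incident: 2116 / 5.725×10⁻¹⁹ = 3.696×10²¹, i.e. 3.696×10²¹/6.022×10²³ = 0.006137 mol.
Φ = 0.004860 mol / 0.006137 mol photons = 0.79.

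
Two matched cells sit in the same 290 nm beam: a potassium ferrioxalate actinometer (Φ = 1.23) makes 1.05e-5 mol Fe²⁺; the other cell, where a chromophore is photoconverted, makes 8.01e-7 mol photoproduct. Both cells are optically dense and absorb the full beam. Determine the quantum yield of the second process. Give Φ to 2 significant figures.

Φ = 0.094

Photons absorbed by the actinometer: 1.05e-5 / 1.23 = 8.537e-6 mol.
Φ(unknown) = 8.01e-7 / 8.537e-6 = 0.094.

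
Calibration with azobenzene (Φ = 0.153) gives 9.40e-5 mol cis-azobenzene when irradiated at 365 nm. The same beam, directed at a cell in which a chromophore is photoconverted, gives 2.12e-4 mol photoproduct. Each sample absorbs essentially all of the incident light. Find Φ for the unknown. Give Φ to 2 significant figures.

Photons absorbed by the actinometer: 9.40e-5 / 0.153 = 6.144e-4 mol.
Φ(unknown) = 2.12e-4 / 6.144e-4 = 0.35.

Φ = 0.35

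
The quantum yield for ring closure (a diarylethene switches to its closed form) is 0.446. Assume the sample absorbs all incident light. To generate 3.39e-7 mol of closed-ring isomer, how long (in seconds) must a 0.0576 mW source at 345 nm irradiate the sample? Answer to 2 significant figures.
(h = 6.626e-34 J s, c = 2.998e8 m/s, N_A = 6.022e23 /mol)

Photons that must be absorbed: 3.39e-7 / 0.446 = 7.601e-7 mol.
Photon energy: hc/λ = 5.758e-19 J; per mole, 3.467e5 J mol⁻¹.
Energy required: 7.601e-7 × 3.467e5 = 0.2635 J.
Time: 0.2635 J / 5.76e-05 W = 4600 s.

t ≈ 4600 s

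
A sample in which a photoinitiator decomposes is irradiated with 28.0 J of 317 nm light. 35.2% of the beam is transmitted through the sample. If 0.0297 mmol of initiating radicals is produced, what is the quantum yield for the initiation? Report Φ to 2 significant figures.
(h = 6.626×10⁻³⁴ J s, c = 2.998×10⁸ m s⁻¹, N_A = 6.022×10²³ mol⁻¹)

Φ = 0.62

Product: 0.0297 mmol = 2.97×10⁻⁵ mol.
Photon energy at 317 nm: hc/λ = (6.626×10⁻³⁴)(2.998×10⁸)/(317×10⁻⁹) = 6.266×10⁻¹⁹ J.
Photons incident: 28.0 / 6.266×10⁻¹⁹ = 4.469×10¹⁹, i.e. 4.469×10¹⁹/6.022×10²³ = 7.421×10⁻⁵ mol.
Fraction absorbed: 1 − 35.2/100 = 0.6480.
Photons absorbed: 0.6480 × 7.421×10⁻⁵ = 4.809×10⁻⁵ mol.
Φ = 2.97×10⁻⁵ mol / 4.809×10⁻⁵ mol photons = 0.62.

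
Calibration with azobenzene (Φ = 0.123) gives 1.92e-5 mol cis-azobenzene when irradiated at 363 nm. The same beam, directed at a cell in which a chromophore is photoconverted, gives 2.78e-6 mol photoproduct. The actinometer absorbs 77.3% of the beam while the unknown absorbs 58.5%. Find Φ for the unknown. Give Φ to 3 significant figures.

Photons absorbed by the actinometer: 1.92e-5 / 0.123 = 1.561e-4 mol.
Incident flux: 1.561e-4 / 0.773 = 2.019e-4 einstein.
Absorbed by unknown: 0.585 × 2.019e-4 = 1.181e-4 mol.
Φ(unknown) = 2.78e-6 / 1.181e-4 = 0.0235.

Φ = 0.0235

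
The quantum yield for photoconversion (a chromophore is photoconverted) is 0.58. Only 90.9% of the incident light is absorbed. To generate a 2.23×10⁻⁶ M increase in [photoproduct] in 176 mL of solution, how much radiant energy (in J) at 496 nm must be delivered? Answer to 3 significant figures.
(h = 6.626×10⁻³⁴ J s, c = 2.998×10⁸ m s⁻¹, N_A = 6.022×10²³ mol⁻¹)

0.180 J

Product: (2.23×10⁻⁶ M)(0.176 L) = 3.925×10⁻⁷ mol.
Photons that must be absorbed: 3.925×10⁻⁷ / 0.58 = 6.767×10⁻⁷ mol.
Incident photons needed: 6.767×10⁻⁷ / 0.909 = 7.444×10⁻⁷ mol.
Photon energy: hc/λ = 4.005×10⁻¹⁹ J; per mole, 2.412×10⁵ J mol⁻¹.
Energy required: 7.444×10⁻⁷ × 2.412×10⁵ = 0.180 J.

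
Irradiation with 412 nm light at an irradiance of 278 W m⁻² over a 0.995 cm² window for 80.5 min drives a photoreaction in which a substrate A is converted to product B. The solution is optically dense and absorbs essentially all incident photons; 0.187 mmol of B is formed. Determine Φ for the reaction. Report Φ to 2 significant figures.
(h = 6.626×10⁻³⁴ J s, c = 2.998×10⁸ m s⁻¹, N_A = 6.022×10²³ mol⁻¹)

Product: 0.187 mmol = 1.87×10⁻⁴ mol.
Photon energy at 412 nm: hc/λ = (6.626×10⁻³⁴)(2.998×10⁸)/(412×10⁻⁹) = 4.822×10⁻¹⁹ J.
Energy delivered: (278 W m⁻²)(0.995×10⁻⁴ m²)(4830 s) = 133.6 J.
Photons incident: 133.6 / 4.822×10⁻¹⁹ = 2.771×10²⁰, i.e. 2.771×10²⁰/6.022×10²³ = 4.601×10⁻⁴ mol.
Φ = 1.87×10⁻⁴ mol / 4.601×10⁻⁴ mol photons = 0.41.

Φ = 0.41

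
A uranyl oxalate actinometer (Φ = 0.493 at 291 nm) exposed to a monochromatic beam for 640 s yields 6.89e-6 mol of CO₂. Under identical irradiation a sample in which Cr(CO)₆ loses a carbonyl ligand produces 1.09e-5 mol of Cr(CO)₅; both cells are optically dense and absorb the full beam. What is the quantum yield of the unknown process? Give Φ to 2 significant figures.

Photons absorbed by the actinometer: 6.89e-6 / 0.493 = 1.398e-5 mol.
Φ(unknown) = 1.09e-5 / 1.398e-5 = 0.78.

Φ = 0.78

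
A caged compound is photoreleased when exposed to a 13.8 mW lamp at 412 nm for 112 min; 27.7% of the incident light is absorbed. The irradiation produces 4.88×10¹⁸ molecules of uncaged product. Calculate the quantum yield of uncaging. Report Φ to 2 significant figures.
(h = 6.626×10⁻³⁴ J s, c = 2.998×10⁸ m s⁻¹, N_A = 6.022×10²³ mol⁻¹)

Product: 4.88×10¹⁸ / 6.022×10²³ = 8.104×10⁻⁶ mol.
Photon energy at 412 nm: hc/λ = (6.626×10⁻³⁴)(2.998×10⁸)/(412×10⁻⁹) = 4.822×10⁻¹⁹ J.
Energy delivered: (13.8 mW)(6720 s) = 92.74 J.
Photons incident: 92.74 / 4.822×10⁻¹⁹ = 1.923×10²⁰, i.e. 1.923×10²⁰/6.022×10²³ = 3.193×10⁻⁴ mol.
Photons absorbed: 0.277 × 3.193×10⁻⁴ = 8.845×10⁻⁵ mol.
Φ = 8.104×10⁻⁶ mol / 8.845×10⁻⁵ mol photons = 0.092.

Φ = 0.092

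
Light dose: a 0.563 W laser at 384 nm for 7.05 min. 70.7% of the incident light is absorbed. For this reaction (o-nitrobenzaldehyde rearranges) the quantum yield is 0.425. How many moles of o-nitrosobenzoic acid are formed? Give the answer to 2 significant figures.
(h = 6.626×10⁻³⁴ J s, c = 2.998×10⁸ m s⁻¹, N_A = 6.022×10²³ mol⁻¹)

Photon energy at 384 nm: hc/λ = (6.626×10⁻³⁴)(2.998×10⁸)/(384×10⁻⁹) = 5.173×10⁻¹⁹ J.
Energy delivered: (0.563 W)(423 s) = 238.1 J.
Photons incident: 238.1 / 5.173×10⁻¹⁹ = 4.603×10²⁰, i.e. 4.603×10²⁰/6.022×10²³ = 7.644×10⁻⁴ mol.
Photons absorbed: 0.707 × 7.644×10⁻⁴ = 5.404×10⁻⁴ mol.
Product: Φ × n_abs = 0.425 × 5.404×10⁻⁴ = 2.297×10⁻⁴ mol.

2.3×10⁻⁴ mol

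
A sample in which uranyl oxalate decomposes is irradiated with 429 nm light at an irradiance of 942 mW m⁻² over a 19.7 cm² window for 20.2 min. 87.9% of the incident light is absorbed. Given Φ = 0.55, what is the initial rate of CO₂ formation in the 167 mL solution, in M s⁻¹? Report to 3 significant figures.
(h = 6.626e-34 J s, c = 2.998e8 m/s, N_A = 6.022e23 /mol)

Photon energy at 429 nm: hc/λ = (6.626e-34)(2.998e8)/(429e-9) = 4.630e-19 J.
Energy delivered: (942 mW m⁻²)(19.7e-4 m²)(1212 s) = 2.249 J.
Photons incident: 2.249 / 4.630e-19 = 4.857e18, i.e. 4.857e18/6.022e23 = 8.065e-6 mol.
Photons absorbed: 0.879 × 8.065e-6 = 7.089e-6 mol.
Product formed: 0.55 × 7.089e-6 = 3.899e-6 mol.
Rate: 3.899e-6 mol / (1212 s × 0.167 L) = 1.93e-8 M s⁻¹.

1.93e-8 M s⁻¹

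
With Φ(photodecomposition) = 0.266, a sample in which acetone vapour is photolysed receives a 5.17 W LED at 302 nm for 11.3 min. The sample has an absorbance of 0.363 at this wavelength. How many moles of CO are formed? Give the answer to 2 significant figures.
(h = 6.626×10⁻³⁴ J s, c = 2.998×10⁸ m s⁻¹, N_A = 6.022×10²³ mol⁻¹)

Photon energy at 302 nm: hc/λ = (6.626×10⁻³⁴)(2.998×10⁸)/(302×10⁻⁹) = 6.578×10⁻¹⁹ J.
Energy delivered: (5.17 W)(678 s) = 3505 J.
Photons incident: 3505 / 6.578×10⁻¹⁹ = 5.328×10²¹, i.e. 5.328×10²¹/6.022×10²³ = 0.008848 mol.
Fraction absorbed: 1 − 10^(−0.363) = 0.5665.
Photons absorbed: 0.5665 × 0.008848 = 0.005012 mol.
Product: Φ × n_abs = 0.266 × 0.005012 = 0.001333 mol.

0.0013 mol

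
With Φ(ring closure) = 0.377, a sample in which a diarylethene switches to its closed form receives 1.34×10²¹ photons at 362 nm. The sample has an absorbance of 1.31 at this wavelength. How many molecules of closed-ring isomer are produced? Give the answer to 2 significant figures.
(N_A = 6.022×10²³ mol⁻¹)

Moles of photons: 1.34×10²¹ / 6.022×10²³ = 0.002225 mol.
Fraction absorbed: 1 − 10^(−1.31) = 0.9510.
Photons absorbed: 0.9510 × 0.002225 = 0.002116 mol.
Product: Φ × n_abs = 0.377 × 0.002116 = 7.977×10⁻⁴ mol.
As a count: 7.977×10⁻⁴ × 6.022×10²³ = 4.8×10²⁰.

4.8×10²⁰ molecules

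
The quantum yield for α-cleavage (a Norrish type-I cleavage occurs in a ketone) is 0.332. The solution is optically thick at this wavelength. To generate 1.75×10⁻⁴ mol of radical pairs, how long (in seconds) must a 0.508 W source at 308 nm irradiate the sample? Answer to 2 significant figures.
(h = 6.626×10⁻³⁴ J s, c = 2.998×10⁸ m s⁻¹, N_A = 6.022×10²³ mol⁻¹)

t ≈ 400 s

Photons that must be absorbed: 1.75×10⁻⁴ / 0.332 = 5.271×10⁻⁴ mol.
Photon energy: hc/λ = 6.450×10⁻¹⁹ J; per mole, 3.884×10⁵ J mol⁻¹.
Energy required: 5.271×10⁻⁴ × 3.884×10⁵ = 204.7 J.
Time: 204.7 J / 0.508 W = 400 s.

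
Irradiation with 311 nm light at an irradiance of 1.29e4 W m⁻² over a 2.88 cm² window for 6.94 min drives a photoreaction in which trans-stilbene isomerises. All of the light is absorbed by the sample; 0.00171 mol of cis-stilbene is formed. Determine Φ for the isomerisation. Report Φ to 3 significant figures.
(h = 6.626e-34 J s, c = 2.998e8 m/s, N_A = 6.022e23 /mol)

Photon energy at 311 nm: hc/λ = (6.626e-34)(2.998e8)/(311e-9) = 6.387e-19 J.
Energy delivered: (1.29e4 W m⁻²)(2.88e-4 m²)(416.4 s) = 1547 J.
Photons incident: 1547 / 6.387e-19 = 2.422e21, i.e. 2.422e21/6.022e23 = 0.004022 mol.
Φ = 0.00171 mol / 0.004022 mol photons = 0.425.

Φ = 0.425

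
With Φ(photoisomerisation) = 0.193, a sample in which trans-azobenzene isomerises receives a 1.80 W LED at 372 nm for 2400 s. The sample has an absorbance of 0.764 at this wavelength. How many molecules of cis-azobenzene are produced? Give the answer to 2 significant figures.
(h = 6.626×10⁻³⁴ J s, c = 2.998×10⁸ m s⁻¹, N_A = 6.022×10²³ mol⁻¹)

Photon energy at 372 nm: hc/λ = (6.626×10⁻³⁴)(2.998×10⁸)/(372×10⁻⁹) = 5.340×10⁻¹⁹ J.
Energy delivered: (1.80 W)(2400 s) = 4320 J.
Photons incident: 4320 / 5.340×10⁻¹⁹ = 8.090×10²¹, i.e. 8.090×10²¹/6.022×10²³ = 0.01343 mol.
Fraction absorbed: 1 − 10^(−0.764) = 0.8278.
Photons absorbed: 0.8278 × 0.01343 = 0.01112 mol.
Product: Φ × n_abs = 0.193 × 0.01112 = 0.002146 mol.
As a count: 0.002146 × 6.022×10²³ = 1.3×10²¹.

1.3×10²¹ molecules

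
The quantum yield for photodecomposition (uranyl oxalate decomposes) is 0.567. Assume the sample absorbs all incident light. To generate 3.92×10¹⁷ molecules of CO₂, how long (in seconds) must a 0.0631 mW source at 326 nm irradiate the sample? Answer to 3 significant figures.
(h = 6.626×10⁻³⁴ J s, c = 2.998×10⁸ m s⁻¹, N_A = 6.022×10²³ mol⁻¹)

Product: 3.92×10¹⁷ / 6.022×10²³ = 6.509×10⁻⁷ mol.
Photons that must be absorbed: 6.509×10⁻⁷ / 0.567 = 1.148×10⁻⁶ mol.
Photon energy: hc/λ = 6.093×10⁻¹⁹ J; per mole, 3.669×10⁵ J mol⁻¹.
Energy required: 1.148×10⁻⁶ × 3.669×10⁵ = 0.4212 J.
Time: 0.4212 J / 6.31e-05 W = 6680 s.

t ≈ 6680 s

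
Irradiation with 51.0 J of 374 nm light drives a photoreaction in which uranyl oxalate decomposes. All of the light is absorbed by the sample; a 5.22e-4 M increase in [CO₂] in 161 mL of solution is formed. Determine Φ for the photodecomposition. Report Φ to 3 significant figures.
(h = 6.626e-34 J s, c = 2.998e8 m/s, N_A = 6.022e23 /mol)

Φ = 0.527

Product: (5.22e-4 M)(0.161 L) = 8.404e-5 mol.
Photon energy at 374 nm: hc/λ = (6.626e-34)(2.998e8)/(374e-9) = 5.311e-19 J.
Photons incident: 51.0 / 5.311e-19 = 9.603e19, i.e. 9.603e19/6.022e23 = 1.595e-4 mol.
Φ = 8.404e-5 mol / 1.595e-4 mol photons = 0.527.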